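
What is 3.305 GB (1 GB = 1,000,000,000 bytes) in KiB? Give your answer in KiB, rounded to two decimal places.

3,227,539.06 KiB

3.305 GB × 1,000,000,000 bytes/GB = 3,305,000,000 bytes
1 KiB = 2^10 bytes = 1,024 bytes
3,305,000,000 / 1,024 = 3,227,539.06 KiB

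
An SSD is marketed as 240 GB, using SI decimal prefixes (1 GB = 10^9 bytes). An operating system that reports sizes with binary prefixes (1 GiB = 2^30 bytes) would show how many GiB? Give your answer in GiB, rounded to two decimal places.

240 GB = 240 × 10^9 bytes = 240,000,000,000 bytes
1 GiB = 1,073,741,824 bytes
240,000,000,000 / 1,073,741,824 = 223.52 GiB

223.52 GiB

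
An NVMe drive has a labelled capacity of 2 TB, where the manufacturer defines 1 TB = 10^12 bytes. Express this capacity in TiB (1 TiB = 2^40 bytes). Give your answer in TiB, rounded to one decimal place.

1.8 TiB

2 TB = 2 × 10^12 bytes = 2,000,000,000,000 bytes
1 TiB = 1,099,511,627,776 bytes
2,000,000,000,000 / 1,099,511,627,776 = 1.8 TiB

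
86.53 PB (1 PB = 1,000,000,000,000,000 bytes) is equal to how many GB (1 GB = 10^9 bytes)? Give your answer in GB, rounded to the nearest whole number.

86.53 PB = 86.53 × 10^15 bytes = 86,530,000,000,000,000 bytes
1 GB = 10^9 bytes = 1,000,000,000 bytes
86,530,000,000,000,000 / 1,000,000,000 = 86,530,000 GB

86,530,000 GB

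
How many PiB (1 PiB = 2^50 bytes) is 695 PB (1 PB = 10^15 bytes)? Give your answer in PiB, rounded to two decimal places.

617.28 PiB

695 PB × 1,000,000,000,000,000 bytes/PB = 695,000,000,000,000,000 bytes
1 PiB = 2^50 bytes = 1,125,899,906,842,624 bytes
695,000,000,000,000,000 / 1,125,899,906,842,624 = 617.28 PiB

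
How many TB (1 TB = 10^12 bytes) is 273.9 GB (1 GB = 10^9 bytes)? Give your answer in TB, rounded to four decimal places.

273.9 GB = 273.9 × 10^9 bytes = 273,900,000,000 bytes
1 TB = 10^12 bytes = 1,000,000,000,000 bytes
273,900,000,000 / 1,000,000,000,000 = 0.2739 TB

0.2739 TB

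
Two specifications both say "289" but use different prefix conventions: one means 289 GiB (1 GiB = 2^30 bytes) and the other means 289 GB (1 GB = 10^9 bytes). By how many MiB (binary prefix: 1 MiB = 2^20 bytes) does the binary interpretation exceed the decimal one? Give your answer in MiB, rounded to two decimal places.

289 GiB = 289 × 1,073,741,824 = 310,311,387,136 bytes
289 GB = 289 × 1,000,000,000 = 289,000,000,000 bytes
difference = 21,311,387,136 bytes
21,311,387,136 / 1,048,576 = 20,324.12 MiB

20,324.12 MiB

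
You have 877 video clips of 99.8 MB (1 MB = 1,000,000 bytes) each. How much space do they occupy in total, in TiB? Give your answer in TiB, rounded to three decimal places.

0.080 TiB

Total = 877 × 99.8 MB = 87524.6 MB
= 87524.6 × 1,000,000 bytes = 87,524,600,000 bytes
1 TiB = 1,099,511,627,776 bytes
87,524,600,000 / 1,099,511,627,776 = 0.080 TiB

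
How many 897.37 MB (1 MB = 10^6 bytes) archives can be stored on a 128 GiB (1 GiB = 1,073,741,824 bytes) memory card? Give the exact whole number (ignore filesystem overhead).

Capacity: 128 GiB = 137,438,953,472 bytes
Per item: 897.37 MB = 897,370,000 bytes
⌊137,438,953,472 / 897,370,000⌋ = 153

153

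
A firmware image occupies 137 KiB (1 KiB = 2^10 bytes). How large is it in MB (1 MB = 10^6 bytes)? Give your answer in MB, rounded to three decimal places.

0.140 MB

137 KiB = 137 × 2^10 bytes = 140,288 bytes
1 MB = 1,000,000 bytes
140,288 / 1,000,000 = 0.140 MB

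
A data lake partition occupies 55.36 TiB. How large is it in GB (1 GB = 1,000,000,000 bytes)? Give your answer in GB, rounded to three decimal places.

60,868.964 GB

55.36 TiB × 1,099,511,627,776 bytes/TiB = 60,868,963,713,679.36 bytes
1 GB = 1,000,000,000 bytes
60,868,963,713,679.36 / 1,000,000,000 = 60,868.964 GB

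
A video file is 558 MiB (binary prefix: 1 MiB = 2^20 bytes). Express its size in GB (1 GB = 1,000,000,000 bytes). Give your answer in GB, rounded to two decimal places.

558 MiB = 558 × 2^20 bytes = 585,105,408 bytes
1 GB = 10^9 bytes = 1,000,000,000 bytes
585,105,408 / 1,000,000,000 = 0.59 GB

0.59 GB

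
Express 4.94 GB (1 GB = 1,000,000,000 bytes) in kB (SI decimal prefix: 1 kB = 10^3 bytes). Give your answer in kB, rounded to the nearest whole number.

4,940,000 kB

4.94 GB × 1,000,000,000 bytes/GB = 4,940,000,000 bytes
1 kB = 1,000 bytes
4,940,000,000 / 1,000 = 4,940,000 kB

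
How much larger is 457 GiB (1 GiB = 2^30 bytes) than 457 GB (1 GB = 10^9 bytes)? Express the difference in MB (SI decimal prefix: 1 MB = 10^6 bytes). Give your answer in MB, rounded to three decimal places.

33,700.014 MB

457 GiB = 457 × 1,073,741,824 = 490,700,013,568 bytes
457 GB = 457 × 1,000,000,000 = 457,000,000,000 bytes
difference = 33,700,013,568 bytes
33,700,013,568 / 1,000,000 = 33,700.014 MB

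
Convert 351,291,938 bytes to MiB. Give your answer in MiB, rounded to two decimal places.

351,291,938 bytes given.
1 MiB = 1,048,576 bytes
351,291,938 / 1,048,576 = 335.02 MiB

335.02 MiB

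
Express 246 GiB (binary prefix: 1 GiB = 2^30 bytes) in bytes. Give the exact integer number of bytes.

246 × 1,073,741,824 = 264,140,488,704 bytes  (1 GiB = 2^30 bytes)

264,140,488,704 bytes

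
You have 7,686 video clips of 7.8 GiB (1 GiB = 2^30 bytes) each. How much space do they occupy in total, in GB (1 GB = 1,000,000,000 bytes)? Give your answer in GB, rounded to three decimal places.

64,371.681 GB

Total = 7,686 × 7.8 GiB = 59950.8 GiB
= 59950.8 × 1,073,741,824 bytes = 64,371,681,342,259.2 bytes
1 GB = 1,000,000,000 bytes
64,371,681,342,259.2 / 1,000,000,000 = 64,371.681 GB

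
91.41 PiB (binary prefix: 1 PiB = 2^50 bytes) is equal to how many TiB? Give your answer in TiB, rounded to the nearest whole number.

91.41 PiB = 91.41 × 2^50 bytes = 102,918,510,484,484,259.84 bytes
1 TiB = 2^40 bytes = 1,099,511,627,776 bytes
102,918,510,484,484,259.84 / 1,099,511,627,776 = 93,604 TiB

93,604 TiB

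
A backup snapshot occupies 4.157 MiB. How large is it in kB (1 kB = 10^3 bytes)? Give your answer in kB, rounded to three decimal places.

4,358.930 kB

4.157 MiB = 4.157 × 2^20 bytes = 4,358,930.432 bytes
1 kB = 1,000 bytes
4,358,930.432 / 1,000 = 4,358.930 kB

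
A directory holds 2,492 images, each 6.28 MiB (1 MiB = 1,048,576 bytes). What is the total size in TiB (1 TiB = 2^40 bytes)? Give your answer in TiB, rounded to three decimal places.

Total = 2,492 × 6.28 MiB = 15649.76 MiB
= 15649.76 × 1,048,576 bytes = 16,409,962,741.76 bytes
1 TiB = 1,099,511,627,776 bytes
16,409,962,741.76 / 1,099,511,627,776 = 0.015 TiB

0.015 TiB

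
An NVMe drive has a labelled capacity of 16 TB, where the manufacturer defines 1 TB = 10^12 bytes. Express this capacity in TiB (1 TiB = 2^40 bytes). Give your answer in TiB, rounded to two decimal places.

16 TB = 16 × 10^12 bytes = 16,000,000,000,000 bytes
1 TiB = 1,099,511,627,776 bytes
16,000,000,000,000 / 1,099,511,627,776 = 14.55 TiB

14.55 TiB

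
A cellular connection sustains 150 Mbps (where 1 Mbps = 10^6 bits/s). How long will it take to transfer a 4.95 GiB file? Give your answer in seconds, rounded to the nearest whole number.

283 seconds

4.95 GiB = 5,315,022,028.8 bytes = 42,520,176,230.4 bits
150 Mbps = 150,000,000 bits/s
time = 42,520,176,230.4 / 150,000,000 = 283 s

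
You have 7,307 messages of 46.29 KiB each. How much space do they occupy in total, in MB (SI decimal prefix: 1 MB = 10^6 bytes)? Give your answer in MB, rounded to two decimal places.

Total = 7,307 × 46.29 KiB = 338241.03 KiB
= 338241.03 × 1,024 bytes = 346,358,814.72 bytes
1 MB = 1,000,000 bytes
346,358,814.72 / 1,000,000 = 346.36 MB

346.36 MB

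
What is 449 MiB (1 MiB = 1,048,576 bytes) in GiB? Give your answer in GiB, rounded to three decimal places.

0.438 GiB

449 MiB = 449 × 2^20 bytes = 470,810,624 bytes
1 GiB = 1,073,741,824 bytes
470,810,624 / 1,073,741,824 = 0.438 GiB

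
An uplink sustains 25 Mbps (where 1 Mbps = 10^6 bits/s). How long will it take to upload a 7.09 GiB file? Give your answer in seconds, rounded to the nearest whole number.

2,436 seconds

7.09 GiB = 7,612,829,532.16 bytes = 60,902,636,257.28 bits
25 Mbps = 25,000,000 bits/s
time = 60,902,636,257.28 / 25,000,000 = 2,436 s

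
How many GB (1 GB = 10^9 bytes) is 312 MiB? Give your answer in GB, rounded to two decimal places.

0.33 GB

312 MiB = 312 × 2^20 bytes = 327,155,712 bytes
1 GB = 1,000,000,000 bytes
327,155,712 / 1,000,000,000 = 0.33 GB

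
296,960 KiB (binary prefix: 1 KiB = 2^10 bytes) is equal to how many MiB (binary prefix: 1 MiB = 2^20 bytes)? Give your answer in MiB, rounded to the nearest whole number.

290 MiB

296,960 KiB × 1,024 bytes/KiB = 304,087,040 bytes
1 MiB = 2^20 bytes = 1,048,576 bytes
304,087,040 / 1,048,576 = 290 MiB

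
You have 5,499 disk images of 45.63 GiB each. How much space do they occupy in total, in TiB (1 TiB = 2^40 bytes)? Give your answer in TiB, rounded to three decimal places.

Total = 5,499 × 45.63 GiB = 250919.37 GiB
= 250919.37 × 1,073,741,824 bytes = 269,422,622,020,730.88 bytes
1 TiB = 1,099,511,627,776 bytes
269,422,622,020,730.88 / 1,099,511,627,776 = 245.038 TiB

245.038 TiB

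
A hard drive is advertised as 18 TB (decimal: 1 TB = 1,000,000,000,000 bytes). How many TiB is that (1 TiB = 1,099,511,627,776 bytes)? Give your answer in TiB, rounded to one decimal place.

16.4 TiB

18 TB × 1,000,000,000,000 bytes/TB = 18,000,000,000,000 bytes
1 TiB = 1,099,511,627,776 bytes
18,000,000,000,000 / 1,099,511,627,776 = 16.4 TiB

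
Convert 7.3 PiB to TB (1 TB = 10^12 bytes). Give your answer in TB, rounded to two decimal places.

7.3 PiB = 7.3 × 2^50 bytes = 8,219,069,319,951,155.2 bytes
1 TB = 1,000,000,000,000 bytes
8,219,069,319,951,155.2 / 1,000,000,000,000 = 8,219.07 TB

8,219.07 TB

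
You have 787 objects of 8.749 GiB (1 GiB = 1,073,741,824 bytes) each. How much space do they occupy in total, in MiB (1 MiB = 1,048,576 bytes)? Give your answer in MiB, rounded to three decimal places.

Total = 787 × 8.749 GiB = 6885.463 GiB
= 6885.463 × 1,073,741,824 bytes = 7,393,209,600,704.512 bytes
1 MiB = 1,048,576 bytes
7,393,209,600,704.512 / 1,048,576 = 7,050,714.112 MiB

7,050,714.112 MiB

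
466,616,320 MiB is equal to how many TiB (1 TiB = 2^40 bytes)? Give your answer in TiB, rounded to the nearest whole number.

445 TiB

466,616,320 MiB = 466,616,320 × 2^20 bytes = 489,282,674,360,320 bytes
1 TiB = 1,099,511,627,776 bytes
489,282,674,360,320 / 1,099,511,627,776 = 445 TiB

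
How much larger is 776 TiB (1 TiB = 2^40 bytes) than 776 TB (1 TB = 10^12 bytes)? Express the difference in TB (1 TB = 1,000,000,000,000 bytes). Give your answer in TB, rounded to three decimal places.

77.221 TB

776 TiB = 776 × 1,099,511,627,776 = 853,221,023,154,176 bytes
776 TB = 776 × 1,000,000,000,000 = 776,000,000,000,000 bytes
difference = 77,221,023,154,176 bytes
77,221,023,154,176 / 1,000,000,000,000 = 77.221 TB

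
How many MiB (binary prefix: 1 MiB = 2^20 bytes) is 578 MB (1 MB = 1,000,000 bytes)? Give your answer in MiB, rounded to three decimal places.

551.224 MiB

578 MB = 578 × 10^6 bytes = 578,000,000 bytes
1 MiB = 1,048,576 bytes
578,000,000 / 1,048,576 = 551.224 MiB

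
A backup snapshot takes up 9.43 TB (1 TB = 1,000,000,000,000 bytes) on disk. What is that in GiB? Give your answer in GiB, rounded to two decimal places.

8,782.37 GiB

9.43 TB × 1,000,000,000,000 bytes/TB = 9,430,000,000,000 bytes
1 GiB = 2^30 bytes = 1,073,741,824 bytes
9,430,000,000,000 / 1,073,741,824 = 8,782.37 GiB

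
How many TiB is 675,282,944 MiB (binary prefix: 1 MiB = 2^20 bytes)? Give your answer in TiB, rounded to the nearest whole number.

644 TiB

675,282,944 MiB = 675,282,944 × 2^20 bytes = 708,085,488,287,744 bytes
1 TiB = 1,099,511,627,776 bytes
708,085,488,287,744 / 1,099,511,627,776 = 644 TiB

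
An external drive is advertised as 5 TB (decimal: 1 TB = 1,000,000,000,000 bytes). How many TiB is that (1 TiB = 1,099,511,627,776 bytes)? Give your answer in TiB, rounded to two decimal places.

4.55 TiB

5 TB = 5 × 10^12 bytes = 5,000,000,000,000 bytes
1 TiB = 2^40 bytes = 1,099,511,627,776 bytes
5,000,000,000,000 / 1,099,511,627,776 = 4.55 TiB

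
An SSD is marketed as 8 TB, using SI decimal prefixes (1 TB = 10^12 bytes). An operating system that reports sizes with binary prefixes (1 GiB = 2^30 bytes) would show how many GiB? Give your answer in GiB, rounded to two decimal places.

7,450.58 GiB

8 TB = 8 × 10^12 bytes = 8,000,000,000,000 bytes
1 GiB = 1,073,741,824 bytes
8,000,000,000,000 / 1,073,741,824 = 7,450.58 GiB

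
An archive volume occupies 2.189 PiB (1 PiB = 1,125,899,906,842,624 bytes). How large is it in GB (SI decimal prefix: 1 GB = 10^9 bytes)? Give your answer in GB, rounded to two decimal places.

2.189 PiB × 1,125,899,906,842,624 bytes/PiB = 2,464,594,896,078,503.936 bytes
1 GB = 10^9 bytes = 1,000,000,000 bytes
2,464,594,896,078,503.936 / 1,000,000,000 = 2,464,594.90 GB

2,464,594.90 GB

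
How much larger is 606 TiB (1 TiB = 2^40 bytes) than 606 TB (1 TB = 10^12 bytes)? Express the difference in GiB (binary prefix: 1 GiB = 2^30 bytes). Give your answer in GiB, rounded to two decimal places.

606 TiB = 606 × 1,099,511,627,776 = 666,304,046,432,256 bytes
606 TB = 606 × 1,000,000,000,000 = 606,000,000,000,000 bytes
difference = 60,304,046,432,256 bytes
60,304,046,432,256 / 1,073,741,824 = 56,162.52 GiB

56,162.52 GiB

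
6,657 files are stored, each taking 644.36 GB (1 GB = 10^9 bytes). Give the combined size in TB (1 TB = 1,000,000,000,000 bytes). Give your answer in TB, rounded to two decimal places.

4,289.50 TB

Total = 6,657 × 644.36 GB = 4289504.52 GB
= 4289504.52 × 1,000,000,000 bytes = 4,289,504,520,000,000 bytes
1 TB = 1,000,000,000,000 bytes
4,289,504,520,000,000 / 1,000,000,000,000 = 4,289.50 TB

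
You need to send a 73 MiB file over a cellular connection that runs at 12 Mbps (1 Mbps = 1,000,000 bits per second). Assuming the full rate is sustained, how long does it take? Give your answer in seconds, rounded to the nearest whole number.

51 seconds

73 MiB = 76,546,048 bytes = 612,368,384 bits
12 Mbps = 12,000,000 bits/s
time = 612,368,384 / 12,000,000 = 51 s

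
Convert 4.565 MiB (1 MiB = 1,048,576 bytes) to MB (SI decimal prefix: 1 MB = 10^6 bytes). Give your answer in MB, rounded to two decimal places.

4.79 MB

4.565 MiB × 1,048,576 bytes/MiB = 4,786,749.44 bytes
1 MB = 10^6 bytes = 1,000,000 bytes
4,786,749.44 / 1,000,000 = 4.79 MB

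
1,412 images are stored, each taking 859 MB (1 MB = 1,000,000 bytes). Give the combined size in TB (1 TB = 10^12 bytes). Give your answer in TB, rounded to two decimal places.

1.21 TB

Total = 1,412 × 859 MB = 1,212,908 MB
= 1,212,908 × 1,000,000 bytes = 1,212,908,000,000 bytes
1 TB = 1,000,000,000,000 bytes
1,212,908,000,000 / 1,000,000,000,000 = 1.21 TB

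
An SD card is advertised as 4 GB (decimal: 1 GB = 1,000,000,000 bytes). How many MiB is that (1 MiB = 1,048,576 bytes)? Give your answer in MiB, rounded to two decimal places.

4 GB × 1,000,000,000 bytes/GB = 4,000,000,000 bytes
1 MiB = 1,048,576 bytes
4,000,000,000 / 1,048,576 = 3,814.70 MiB

3,814.70 MiB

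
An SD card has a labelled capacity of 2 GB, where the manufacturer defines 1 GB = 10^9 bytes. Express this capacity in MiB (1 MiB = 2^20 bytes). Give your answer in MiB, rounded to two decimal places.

1,907.35 MiB

2 GB = 2 × 10^9 bytes = 2,000,000,000 bytes
1 MiB = 2^20 bytes = 1,048,576 bytes
2,000,000,000 / 1,048,576 = 1,907.35 MiB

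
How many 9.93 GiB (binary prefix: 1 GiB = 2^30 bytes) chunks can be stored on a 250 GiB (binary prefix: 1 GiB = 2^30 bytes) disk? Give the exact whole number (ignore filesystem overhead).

25

Capacity: 250 GiB = 268,435,456,000 bytes
Per item: 9.93 GiB = 10,662,256,312.32 bytes
⌊268,435,456,000 / 10,662,256,312.32⌋ = 25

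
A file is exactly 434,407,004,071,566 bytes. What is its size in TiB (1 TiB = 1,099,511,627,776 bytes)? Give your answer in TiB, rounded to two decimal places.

434,407,004,071,566 bytes given.
1 TiB = 1,099,511,627,776 bytes
434,407,004,071,566 / 1,099,511,627,776 = 395.09 TiB

395.09 TiB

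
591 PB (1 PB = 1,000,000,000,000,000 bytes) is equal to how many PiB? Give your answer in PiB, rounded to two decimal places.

591 PB × 1,000,000,000,000,000 bytes/PB = 591,000,000,000,000,000 bytes
1 PiB = 2^50 bytes = 1,125,899,906,842,624 bytes
591,000,000,000,000,000 / 1,125,899,906,842,624 = 524.91 PiB

524.91 PiB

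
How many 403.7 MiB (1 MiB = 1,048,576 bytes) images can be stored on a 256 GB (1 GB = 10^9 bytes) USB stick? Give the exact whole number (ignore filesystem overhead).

Capacity: 256 GB = 256,000,000,000 bytes
Per item: 403.7 MiB = 423,310,131.2 bytes
⌊256,000,000,000 / 423,310,131.2⌋ = 604

604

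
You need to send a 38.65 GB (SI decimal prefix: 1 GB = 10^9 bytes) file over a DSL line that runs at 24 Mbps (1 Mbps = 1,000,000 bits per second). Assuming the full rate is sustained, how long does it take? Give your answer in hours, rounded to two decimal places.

38.65 GB = 38,650,000,000 bytes = 309,200,000,000 bits
24 Mbps = 24,000,000 bits/s
time = 309,200,000,000 / 24,000,000 = 12,883.3333 s
12,883.3333 s / 3600 = 3.58 hours

3.58 hours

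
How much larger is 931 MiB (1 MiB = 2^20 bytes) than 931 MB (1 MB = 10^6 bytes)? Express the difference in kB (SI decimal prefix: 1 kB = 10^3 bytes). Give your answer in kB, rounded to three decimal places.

931 MiB = 931 × 1,048,576 = 976,224,256 bytes
931 MB = 931 × 1,000,000 = 931,000,000 bytes
difference = 45,224,256 bytes
45,224,256 / 1,000 = 45,224.256 kB

45,224.256 kB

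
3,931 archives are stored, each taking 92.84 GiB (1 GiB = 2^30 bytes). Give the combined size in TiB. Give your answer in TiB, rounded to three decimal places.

Total = 3,931 × 92.84 GiB = 364954.04 GiB
= 364954.04 × 1,073,741,824 bytes = 391,866,416,585,768.96 bytes
1 TiB = 1,099,511,627,776 bytes
391,866,416,585,768.96 / 1,099,511,627,776 = 356.400 TiB

356.400 TiB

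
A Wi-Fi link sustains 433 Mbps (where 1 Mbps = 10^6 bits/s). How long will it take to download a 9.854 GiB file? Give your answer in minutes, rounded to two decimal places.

9.854 GiB = 10,580,651,933.696 bytes = 84,645,215,469.568 bits
433 Mbps = 433,000,000 bits/s
time = 84,645,215,469.568 / 433,000,000 = 195.485 s
195.485 s / 60 = 3.26 minutes

3.26 minutes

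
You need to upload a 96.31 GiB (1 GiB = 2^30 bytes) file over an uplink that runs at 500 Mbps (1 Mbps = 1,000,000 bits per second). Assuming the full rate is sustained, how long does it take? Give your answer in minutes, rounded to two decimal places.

96.31 GiB = 103,412,075,069.44 bytes = 827,296,600,555.52 bits
500 Mbps = 500,000,000 bits/s
time = 827,296,600,555.52 / 500,000,000 = 1,654.593 s
1,654.593 s / 60 = 27.58 minutes

27.58 minutes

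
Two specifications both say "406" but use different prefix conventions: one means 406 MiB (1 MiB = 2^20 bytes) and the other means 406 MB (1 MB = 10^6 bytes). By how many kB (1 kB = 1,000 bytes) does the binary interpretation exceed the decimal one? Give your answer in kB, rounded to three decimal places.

406 MiB = 406 × 1,048,576 = 425,721,856 bytes
406 MB = 406 × 1,000,000 = 406,000,000 bytes
difference = 19,721,856 bytes
19,721,856 / 1,000 = 19,721.856 kB

19,721.856 kB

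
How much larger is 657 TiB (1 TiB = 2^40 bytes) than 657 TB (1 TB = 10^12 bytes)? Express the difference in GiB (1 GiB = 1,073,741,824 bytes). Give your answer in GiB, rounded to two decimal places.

657 TiB = 657 × 1,099,511,627,776 = 722,379,139,448,832 bytes
657 TB = 657 × 1,000,000,000,000 = 657,000,000,000,000 bytes
difference = 65,379,139,448,832 bytes
65,379,139,448,832 / 1,073,741,824 = 60,889.07 GiB

60,889.07 GiB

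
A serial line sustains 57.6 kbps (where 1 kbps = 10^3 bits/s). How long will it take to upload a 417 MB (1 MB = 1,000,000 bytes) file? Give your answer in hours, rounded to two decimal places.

417 MB = 417,000,000 bytes = 3,336,000,000 bits
57.6 kbps = 57,600 bits/s
time = 3,336,000,000 / 57,600 = 57,916.6667 s
57,916.6667 s / 3600 = 16.09 hours

16.09 hours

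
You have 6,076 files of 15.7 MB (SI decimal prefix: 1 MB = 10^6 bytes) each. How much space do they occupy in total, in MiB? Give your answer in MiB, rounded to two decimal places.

Total = 6,076 × 15.7 MB = 95393.2 MB
= 95393.2 × 1,000,000 bytes = 95,393,200,000 bytes
1 MiB = 1,048,576 bytes
95,393,200,000 / 1,048,576 = 90,974.04 MiB

90,974.04 MiB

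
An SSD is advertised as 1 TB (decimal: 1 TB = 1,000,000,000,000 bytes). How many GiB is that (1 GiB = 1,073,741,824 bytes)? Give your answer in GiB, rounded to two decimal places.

1 TB = 1 × 10^12 bytes = 1,000,000,000,000 bytes
1 GiB = 1,073,741,824 bytes
1,000,000,000,000 / 1,073,741,824 = 931.32 GiB

931.32 GiB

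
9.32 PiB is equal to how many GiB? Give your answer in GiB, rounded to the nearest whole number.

9,772,728 GiB

9.32 PiB = 9.32 × 2^50 bytes = 10,493,387,131,773,255.68 bytes
1 GiB = 1,073,741,824 bytes
10,493,387,131,773,255.68 / 1,073,741,824 = 9,772,728 GiB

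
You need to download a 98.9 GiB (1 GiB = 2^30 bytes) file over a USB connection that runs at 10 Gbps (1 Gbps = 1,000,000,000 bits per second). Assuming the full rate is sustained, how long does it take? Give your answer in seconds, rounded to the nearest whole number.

98.9 GiB = 106,193,066,393.6 bytes = 849,544,531,148.8 bits
10 Gbps = 10,000,000,000 bits/s
time = 849,544,531,148.8 / 10,000,000,000 = 85 s

85 seconds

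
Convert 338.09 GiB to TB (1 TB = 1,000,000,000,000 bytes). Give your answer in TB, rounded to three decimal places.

0.363 TB

338.09 GiB × 1,073,741,824 bytes/GiB = 363,021,373,276.16 bytes
1 TB = 1,000,000,000,000 bytes
363,021,373,276.16 / 1,000,000,000,000 = 0.363 TB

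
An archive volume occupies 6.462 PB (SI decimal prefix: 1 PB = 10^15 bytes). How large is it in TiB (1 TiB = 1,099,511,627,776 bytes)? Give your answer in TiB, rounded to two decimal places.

6.462 PB = 6.462 × 10^15 bytes = 6,462,000,000,000,000 bytes
1 TiB = 2^40 bytes = 1,099,511,627,776 bytes
6,462,000,000,000,000 / 1,099,511,627,776 = 5,877.15 TiB

5,877.15 TiB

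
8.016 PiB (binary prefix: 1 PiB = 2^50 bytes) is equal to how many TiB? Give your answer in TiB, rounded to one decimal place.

8,208.4 TiB

8.016 PiB = 8.016 × 2^50 bytes = 9,025,213,653,250,473.984 bytes
1 TiB = 2^40 bytes = 1,099,511,627,776 bytes
9,025,213,653,250,473.984 / 1,099,511,627,776 = 8,208.4 TiB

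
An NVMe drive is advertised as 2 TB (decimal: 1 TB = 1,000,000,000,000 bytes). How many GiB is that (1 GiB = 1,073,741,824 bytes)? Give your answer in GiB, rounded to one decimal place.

2 TB = 2 × 10^12 bytes = 2,000,000,000,000 bytes
1 GiB = 1,073,741,824 bytes
2,000,000,000,000 / 1,073,741,824 = 1,862.6 GiB

1,862.6 GiB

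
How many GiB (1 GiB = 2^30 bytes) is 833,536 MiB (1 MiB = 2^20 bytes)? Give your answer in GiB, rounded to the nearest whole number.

814 GiB

833,536 MiB × 1,048,576 bytes/MiB = 874,025,844,736 bytes
1 GiB = 1,073,741,824 bytes
874,025,844,736 / 1,073,741,824 = 814 GiB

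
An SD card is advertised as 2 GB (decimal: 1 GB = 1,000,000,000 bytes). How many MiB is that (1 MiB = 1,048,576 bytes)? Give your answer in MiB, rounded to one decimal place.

1,907.3 MiB

2 GB = 2 × 10^9 bytes = 2,000,000,000 bytes
1 MiB = 2^20 bytes = 1,048,576 bytes
2,000,000,000 / 1,048,576 = 1,907.3 MiB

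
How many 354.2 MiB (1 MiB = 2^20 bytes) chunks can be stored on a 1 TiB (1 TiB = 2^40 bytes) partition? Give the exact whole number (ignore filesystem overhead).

Capacity: 1 TiB = 1,099,511,627,776 bytes
Per item: 354.2 MiB = 371,405,619.2 bytes
⌊1,099,511,627,776 / 371,405,619.2⌋ = 2,960

2,960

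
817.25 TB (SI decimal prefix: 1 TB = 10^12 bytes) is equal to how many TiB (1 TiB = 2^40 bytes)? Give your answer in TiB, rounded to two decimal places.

743.28 TiB

817.25 TB × 1,000,000,000,000 bytes/TB = 817,250,000,000,000 bytes
1 TiB = 2^40 bytes = 1,099,511,627,776 bytes
817,250,000,000,000 / 1,099,511,627,776 = 743.28 TiB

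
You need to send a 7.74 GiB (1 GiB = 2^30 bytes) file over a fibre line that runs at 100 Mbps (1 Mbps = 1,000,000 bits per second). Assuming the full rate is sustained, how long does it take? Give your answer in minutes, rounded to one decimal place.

11.1 minutes

7.74 GiB = 8,310,761,717.76 bytes = 66,486,093,742.08 bits
100 Mbps = 100,000,000 bits/s
time = 66,486,093,742.08 / 100,000,000 = 664.86 s
664.86 s / 60 = 11.1 minutes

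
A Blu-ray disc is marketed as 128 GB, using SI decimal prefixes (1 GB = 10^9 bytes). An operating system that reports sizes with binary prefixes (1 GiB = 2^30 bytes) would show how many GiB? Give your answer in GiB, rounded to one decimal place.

119.2 GiB

128 GB × 1,000,000,000 bytes/GB = 128,000,000,000 bytes
1 GiB = 2^30 bytes = 1,073,741,824 bytes
128,000,000,000 / 1,073,741,824 = 119.2 GiB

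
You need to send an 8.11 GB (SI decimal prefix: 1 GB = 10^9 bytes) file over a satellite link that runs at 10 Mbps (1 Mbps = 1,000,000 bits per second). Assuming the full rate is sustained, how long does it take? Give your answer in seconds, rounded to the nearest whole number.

8.11 GB = 8,110,000,000 bytes = 64,880,000,000 bits
10 Mbps = 10,000,000 bits/s
time = 64,880,000,000 / 10,000,000 = 6,488 s

6,488 seconds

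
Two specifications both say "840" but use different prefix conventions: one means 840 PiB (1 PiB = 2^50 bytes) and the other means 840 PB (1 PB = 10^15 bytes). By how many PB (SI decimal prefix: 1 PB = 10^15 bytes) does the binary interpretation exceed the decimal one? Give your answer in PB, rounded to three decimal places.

840 PiB = 840 × 1,125,899,906,842,624 = 945,755,921,747,804,160 bytes
840 PB = 840 × 1,000,000,000,000,000 = 840,000,000,000,000,000 bytes
difference = 105,755,921,747,804,160 bytes
105,755,921,747,804,160 / 1,000,000,000,000,000 = 105.756 PB

105.756 PB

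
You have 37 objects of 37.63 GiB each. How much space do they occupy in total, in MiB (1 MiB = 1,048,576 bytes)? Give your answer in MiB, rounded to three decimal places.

1,425,725.440 MiB

Total = 37 × 37.63 GiB = 1392.31 GiB
= 1392.31 × 1,073,741,824 bytes = 1,494,981,478,973.44 bytes
1 MiB = 1,048,576 bytes
1,494,981,478,973.44 / 1,048,576 = 1,425,725.440 MiB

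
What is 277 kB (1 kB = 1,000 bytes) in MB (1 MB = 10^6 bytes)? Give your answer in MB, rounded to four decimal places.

0.2770 MB

277 kB = 277 × 10^3 bytes = 277,000 bytes
1 MB = 1,000,000 bytes
277,000 / 1,000,000 = 0.2770 MB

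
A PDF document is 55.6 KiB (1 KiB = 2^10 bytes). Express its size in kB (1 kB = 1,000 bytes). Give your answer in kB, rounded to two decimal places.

56.93 kB

55.6 KiB × 1,024 bytes/KiB = 56,934.4 bytes
1 kB = 1,000 bytes
56,934.4 / 1,000 = 56.93 kB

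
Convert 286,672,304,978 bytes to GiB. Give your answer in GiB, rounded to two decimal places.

286,672,304,978 bytes given.
1 GiB = 1,073,741,824 bytes
286,672,304,978 / 1,073,741,824 = 266.98 GiB

266.98 GiB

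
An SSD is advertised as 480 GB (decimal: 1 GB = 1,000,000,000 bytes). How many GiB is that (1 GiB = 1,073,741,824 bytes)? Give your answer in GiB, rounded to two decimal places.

447.03 GiB

480 GB × 1,000,000,000 bytes/GB = 480,000,000,000 bytes
1 GiB = 2^30 bytes = 1,073,741,824 bytes
480,000,000,000 / 1,073,741,824 = 447.03 GiB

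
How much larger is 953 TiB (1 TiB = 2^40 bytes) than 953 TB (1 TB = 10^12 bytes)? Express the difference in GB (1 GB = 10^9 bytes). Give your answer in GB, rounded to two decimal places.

94,834.58 GB

953 TiB = 953 × 1,099,511,627,776 = 1,047,834,581,270,528 bytes
953 TB = 953 × 1,000,000,000,000 = 953,000,000,000,000 bytes
difference = 94,834,581,270,528 bytes
94,834,581,270,528 / 1,000,000,000 = 94,834.58 GB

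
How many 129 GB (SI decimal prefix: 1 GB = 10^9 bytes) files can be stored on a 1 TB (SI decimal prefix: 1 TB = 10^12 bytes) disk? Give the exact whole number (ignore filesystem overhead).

Capacity: 1 TB = 1,000,000,000,000 bytes
Per item: 129 GB = 129,000,000,000 bytes
⌊1,000,000,000,000 / 129,000,000,000⌋ = 7

7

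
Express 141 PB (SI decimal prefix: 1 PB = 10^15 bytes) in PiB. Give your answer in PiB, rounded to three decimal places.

141 PB × 1,000,000,000,000,000 bytes/PB = 141,000,000,000,000,000 bytes
1 PiB = 2^50 bytes = 1,125,899,906,842,624 bytes
141,000,000,000,000,000 / 1,125,899,906,842,624 = 125.233 PiB

125.233 PiB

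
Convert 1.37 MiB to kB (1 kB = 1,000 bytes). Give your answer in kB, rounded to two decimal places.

1.37 MiB = 1.37 × 2^20 bytes = 1,436,549.12 bytes
1 kB = 10^3 bytes = 1,000 bytes
1,436,549.12 / 1,000 = 1,436.55 kB

1,436.55 kB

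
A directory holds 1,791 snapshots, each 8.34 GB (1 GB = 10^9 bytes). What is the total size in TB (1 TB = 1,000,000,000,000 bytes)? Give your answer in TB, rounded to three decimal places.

14.937 TB

Total = 1,791 × 8.34 GB = 14936.94 GB
= 14936.94 × 1,000,000,000 bytes = 14,936,940,000,000 bytes
1 TB = 1,000,000,000,000 bytes
14,936,940,000,000 / 1,000,000,000,000 = 14.937 TB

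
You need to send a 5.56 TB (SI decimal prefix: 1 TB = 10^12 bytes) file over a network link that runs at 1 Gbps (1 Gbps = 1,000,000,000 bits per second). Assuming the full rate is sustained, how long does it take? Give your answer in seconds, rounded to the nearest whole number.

44,480 seconds

5.56 TB = 5,560,000,000,000 bytes = 44,480,000,000,000 bits
1 Gbps = 1,000,000,000 bits/s
time = 44,480,000,000,000 / 1,000,000,000 = 44,480 s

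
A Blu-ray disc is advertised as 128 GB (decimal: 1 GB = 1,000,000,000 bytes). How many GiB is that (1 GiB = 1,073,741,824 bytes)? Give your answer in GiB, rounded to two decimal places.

128 GB × 1,000,000,000 bytes/GB = 128,000,000,000 bytes
1 GiB = 1,073,741,824 bytes
128,000,000,000 / 1,073,741,824 = 119.21 GiB

119.21 GiB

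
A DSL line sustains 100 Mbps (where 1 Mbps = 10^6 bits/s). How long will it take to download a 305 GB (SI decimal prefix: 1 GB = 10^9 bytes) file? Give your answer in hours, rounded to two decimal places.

6.78 hours

305 GB = 305,000,000,000 bytes = 2,440,000,000,000 bits
100 Mbps = 100,000,000 bits/s
time = 2,440,000,000,000 / 100,000,000 = 24,400.0000 s
24,400.0000 s / 3600 = 6.78 hours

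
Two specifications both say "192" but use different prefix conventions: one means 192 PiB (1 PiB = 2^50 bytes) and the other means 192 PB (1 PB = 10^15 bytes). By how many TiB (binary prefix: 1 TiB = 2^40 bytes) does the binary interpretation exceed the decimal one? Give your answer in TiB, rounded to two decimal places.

21,985.02 TiB

192 PiB = 192 × 1,125,899,906,842,624 = 216,172,782,113,783,808 bytes
192 PB = 192 × 1,000,000,000,000,000 = 192,000,000,000,000,000 bytes
difference = 24,172,782,113,783,808 bytes
24,172,782,113,783,808 / 1,099,511,627,776 = 21,985.02 TiB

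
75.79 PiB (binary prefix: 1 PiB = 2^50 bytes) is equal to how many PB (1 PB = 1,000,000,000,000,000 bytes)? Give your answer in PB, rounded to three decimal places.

75.79 PiB = 75.79 × 2^50 bytes = 85,331,953,939,602,472.96 bytes
1 PB = 10^15 bytes = 1,000,000,000,000,000 bytes
85,331,953,939,602,472.96 / 1,000,000,000,000,000 = 85.332 PB

85.332 PB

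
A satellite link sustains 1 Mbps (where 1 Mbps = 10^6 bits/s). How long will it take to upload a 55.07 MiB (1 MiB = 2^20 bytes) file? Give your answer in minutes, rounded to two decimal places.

55.07 MiB = 57,745,080.32 bytes = 461,960,642.56 bits
1 Mbps = 1,000,000 bits/s
time = 461,960,642.56 / 1,000,000 = 461.961 s
461.961 s / 60 = 7.70 minutes

7.70 minutes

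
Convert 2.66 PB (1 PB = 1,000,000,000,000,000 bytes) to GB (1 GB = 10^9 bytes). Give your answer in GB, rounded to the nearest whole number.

2.66 PB × 1,000,000,000,000,000 bytes/PB = 2,660,000,000,000,000 bytes
1 GB = 10^9 bytes = 1,000,000,000 bytes
2,660,000,000,000,000 / 1,000,000,000 = 2,660,000 GB

2,660,000 GB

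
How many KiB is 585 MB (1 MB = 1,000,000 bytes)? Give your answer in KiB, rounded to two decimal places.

585 MB = 585 × 10^6 bytes = 585,000,000 bytes
1 KiB = 2^10 bytes = 1,024 bytes
585,000,000 / 1,024 = 571,289.06 KiB

571,289.06 KiB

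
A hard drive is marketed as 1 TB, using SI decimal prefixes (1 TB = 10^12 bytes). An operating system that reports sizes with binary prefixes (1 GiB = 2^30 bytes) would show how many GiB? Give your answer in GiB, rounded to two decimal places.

931.32 GiB

1 TB × 1,000,000,000,000 bytes/TB = 1,000,000,000,000 bytes
1 GiB = 1,073,741,824 bytes
1,000,000,000,000 / 1,073,741,824 = 931.32 GiB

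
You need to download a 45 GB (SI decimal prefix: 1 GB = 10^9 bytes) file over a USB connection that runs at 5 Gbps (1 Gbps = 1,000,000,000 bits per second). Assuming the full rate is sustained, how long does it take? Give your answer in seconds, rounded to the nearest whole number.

45 GB = 45,000,000,000 bytes = 360,000,000,000 bits
5 Gbps = 5,000,000,000 bits/s
time = 360,000,000,000 / 5,000,000,000 = 72 s

72 seconds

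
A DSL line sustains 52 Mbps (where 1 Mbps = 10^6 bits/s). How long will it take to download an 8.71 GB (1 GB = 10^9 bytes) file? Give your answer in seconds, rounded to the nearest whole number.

1,340 seconds

8.71 GB = 8,710,000,000 bytes = 69,680,000,000 bits
52 Mbps = 52,000,000 bits/s
time = 69,680,000,000 / 52,000,000 = 1,340 s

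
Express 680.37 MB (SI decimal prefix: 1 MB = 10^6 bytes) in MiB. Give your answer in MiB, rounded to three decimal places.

680.37 MB = 680.37 × 10^6 bytes = 680,370,000 bytes
1 MiB = 1,048,576 bytes
680,370,000 / 1,048,576 = 648.851 MiB

648.851 MiB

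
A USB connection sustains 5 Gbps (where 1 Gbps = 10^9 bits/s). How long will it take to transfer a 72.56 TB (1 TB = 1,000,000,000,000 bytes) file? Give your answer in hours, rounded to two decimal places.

72.56 TB = 72,560,000,000,000 bytes = 580,480,000,000,000 bits
5 Gbps = 5,000,000,000 bits/s
time = 580,480,000,000,000 / 5,000,000,000 = 116,096.0000 s
116,096.0000 s / 3600 = 32.25 hours

32.25 hours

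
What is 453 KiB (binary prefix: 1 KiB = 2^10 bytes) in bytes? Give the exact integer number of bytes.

463,872 bytes

453 × 1,024 = 463,872 bytes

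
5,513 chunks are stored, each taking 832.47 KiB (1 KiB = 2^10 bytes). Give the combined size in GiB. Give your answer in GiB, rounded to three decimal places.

4.377 GiB

Total = 5,513 × 832.47 KiB = 4589407.11 KiB
= 4589407.11 × 1,024 bytes = 4,699,552,880.64 bytes
1 GiB = 1,073,741,824 bytes
4,699,552,880.64 / 1,073,741,824 = 4.377 GiB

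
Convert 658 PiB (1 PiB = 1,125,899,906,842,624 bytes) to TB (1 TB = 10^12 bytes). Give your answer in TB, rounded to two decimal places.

740,842.14 TB

658 PiB × 1,125,899,906,842,624 bytes/PiB = 740,842,138,702,446,592 bytes
1 TB = 1,000,000,000,000 bytes
740,842,138,702,446,592 / 1,000,000,000,000 = 740,842.14 TB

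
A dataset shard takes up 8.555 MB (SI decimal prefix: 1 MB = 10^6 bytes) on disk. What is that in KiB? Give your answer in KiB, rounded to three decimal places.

8.555 MB × 1,000,000 bytes/MB = 8,555,000 bytes
1 KiB = 2^10 bytes = 1,024 bytes
8,555,000 / 1,024 = 8,354.492 KiB

8,354.492 KiB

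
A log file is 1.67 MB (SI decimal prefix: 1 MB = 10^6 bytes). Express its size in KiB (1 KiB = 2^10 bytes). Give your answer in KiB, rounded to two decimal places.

1.67 MB = 1.67 × 10^6 bytes = 1,670,000 bytes
1 KiB = 2^10 bytes = 1,024 bytes
1,670,000 / 1,024 = 1,630.86 KiB

1,630.86 KiB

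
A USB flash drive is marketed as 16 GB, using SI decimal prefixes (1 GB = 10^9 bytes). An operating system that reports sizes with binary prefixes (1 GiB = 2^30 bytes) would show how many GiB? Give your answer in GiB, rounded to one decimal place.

16 GB = 16 × 10^9 bytes = 16,000,000,000 bytes
1 GiB = 2^30 bytes = 1,073,741,824 bytes
16,000,000,000 / 1,073,741,824 = 14.9 GiB

14.9 GiB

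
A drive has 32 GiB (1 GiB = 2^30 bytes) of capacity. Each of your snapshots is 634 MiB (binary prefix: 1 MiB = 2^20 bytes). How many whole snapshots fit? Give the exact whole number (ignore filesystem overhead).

Capacity: 32 GiB = 34,359,738,368 bytes
Per item: 634 MiB = 664,797,184 bytes
⌊34,359,738,368 / 664,797,184⌋ = 51

51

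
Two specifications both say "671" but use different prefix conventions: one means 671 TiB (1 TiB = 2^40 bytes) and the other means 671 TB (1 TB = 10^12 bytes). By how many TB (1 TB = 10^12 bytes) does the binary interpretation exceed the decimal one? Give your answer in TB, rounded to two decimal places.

671 TiB = 671 × 1,099,511,627,776 = 737,772,302,237,696 bytes
671 TB = 671 × 1,000,000,000,000 = 671,000,000,000,000 bytes
difference = 66,772,302,237,696 bytes
66,772,302,237,696 / 1,000,000,000,000 = 66.77 TB

66.77 TB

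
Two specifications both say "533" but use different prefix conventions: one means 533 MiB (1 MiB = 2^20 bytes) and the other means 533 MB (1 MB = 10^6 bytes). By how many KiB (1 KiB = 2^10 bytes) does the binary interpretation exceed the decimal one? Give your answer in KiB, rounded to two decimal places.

533 MiB = 533 × 1,048,576 = 558,891,008 bytes
533 MB = 533 × 1,000,000 = 533,000,000 bytes
difference = 25,891,008 bytes
25,891,008 / 1,024 = 25,284.19 KiB

25,284.19 KiB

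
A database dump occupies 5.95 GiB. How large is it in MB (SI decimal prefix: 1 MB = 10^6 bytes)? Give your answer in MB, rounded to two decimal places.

6,388.76 MB

5.95 GiB × 1,073,741,824 bytes/GiB = 6,388,763,852.8 bytes
1 MB = 10^6 bytes = 1,000,000 bytes
6,388,763,852.8 / 1,000,000 = 6,388.76 MB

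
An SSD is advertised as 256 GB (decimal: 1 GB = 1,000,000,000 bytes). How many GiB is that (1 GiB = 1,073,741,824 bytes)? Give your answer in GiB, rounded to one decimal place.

238.4 GiB

256 GB = 256 × 10^9 bytes = 256,000,000,000 bytes
1 GiB = 2^30 bytes = 1,073,741,824 bytes
256,000,000,000 / 1,073,741,824 = 238.4 GiB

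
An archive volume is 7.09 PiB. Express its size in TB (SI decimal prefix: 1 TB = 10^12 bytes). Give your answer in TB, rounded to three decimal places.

7.09 PiB = 7.09 × 2^50 bytes = 7,982,630,339,514,204.16 bytes
1 TB = 10^12 bytes = 1,000,000,000,000 bytes
7,982,630,339,514,204.16 / 1,000,000,000,000 = 7,982.630 TB

7,982.630 TB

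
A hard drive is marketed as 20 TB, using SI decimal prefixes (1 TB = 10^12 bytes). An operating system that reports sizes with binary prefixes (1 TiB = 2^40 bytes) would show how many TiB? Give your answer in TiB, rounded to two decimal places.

20 TB = 20 × 10^12 bytes = 20,000,000,000,000 bytes
1 TiB = 1,099,511,627,776 bytes
20,000,000,000,000 / 1,099,511,627,776 = 18.19 TiB

18.19 TiB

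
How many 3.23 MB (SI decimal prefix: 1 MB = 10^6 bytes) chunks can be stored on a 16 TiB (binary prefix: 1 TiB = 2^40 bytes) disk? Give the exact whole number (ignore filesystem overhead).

5,446,497

Capacity: 16 TiB = 17,592,186,044,416 bytes
Per item: 3.23 MB = 3,230,000 bytes
⌊17,592,186,044,416 / 3,230,000⌋ = 5,446,497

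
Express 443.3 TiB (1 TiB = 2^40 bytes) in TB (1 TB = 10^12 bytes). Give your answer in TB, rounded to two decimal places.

443.3 TiB = 443.3 × 2^40 bytes = 487,413,504,593,100.8 bytes
1 TB = 10^12 bytes = 1,000,000,000,000 bytes
487,413,504,593,100.8 / 1,000,000,000,000 = 487.41 TB

487.41 TB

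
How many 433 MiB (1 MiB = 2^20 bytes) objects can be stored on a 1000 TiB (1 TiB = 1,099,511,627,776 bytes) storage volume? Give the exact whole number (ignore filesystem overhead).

2,421,653

Capacity: 1000 TiB = 1,099,511,627,776,000 bytes
Per item: 433 MiB = 454,033,408 bytes
⌊1,099,511,627,776,000 / 454,033,408⌋ = 2,421,653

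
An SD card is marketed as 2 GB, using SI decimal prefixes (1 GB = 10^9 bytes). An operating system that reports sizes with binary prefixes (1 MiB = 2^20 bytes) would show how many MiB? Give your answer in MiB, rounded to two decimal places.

2 GB = 2 × 10^9 bytes = 2,000,000,000 bytes
1 MiB = 2^20 bytes = 1,048,576 bytes
2,000,000,000 / 1,048,576 = 1,907.35 MiB

1,907.35 MiB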